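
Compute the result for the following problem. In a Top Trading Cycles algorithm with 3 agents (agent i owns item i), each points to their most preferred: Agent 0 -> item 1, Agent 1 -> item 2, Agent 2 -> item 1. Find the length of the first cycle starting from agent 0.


Step 1: Trace the pointer graph from agent 0: 0 -> 1 -> 2 -> 1
Step 2: A cycle is detected when we revisit agent 1
Step 3: The cycle is: 1 -> 2 -> 1
Step 4: Cycle length = 2

2


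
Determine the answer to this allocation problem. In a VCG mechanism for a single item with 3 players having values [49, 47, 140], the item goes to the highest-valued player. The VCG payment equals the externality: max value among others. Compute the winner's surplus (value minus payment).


Step 1: The winner is the agent with the highest value: agent 2 with value 140
Step 2: Values of other agents: [49, 47]
Step 3: VCG payment = max of others' values = 49
Step 4: Surplus = 140 - 49 = 91

91


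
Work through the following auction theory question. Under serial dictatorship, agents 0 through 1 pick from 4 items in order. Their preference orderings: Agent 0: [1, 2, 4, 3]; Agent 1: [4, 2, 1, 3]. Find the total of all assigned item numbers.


Step 1: Agent 0 picks item 1
Step 2: Agent 1 picks item 4
Step 3: Sum = 1 + 4 = 5

5


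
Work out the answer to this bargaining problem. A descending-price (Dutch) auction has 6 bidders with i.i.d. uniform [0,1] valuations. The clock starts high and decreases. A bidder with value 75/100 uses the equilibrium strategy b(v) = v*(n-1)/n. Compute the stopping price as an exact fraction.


Step 1: Dutch auctions are strategically equivalent to first-price auctions
Step 2: The equilibrium bid is b(v) = v*(n-1)/n
Step 3: b = 3/4 * 5/6
Step 4: b = 5/8

5/8


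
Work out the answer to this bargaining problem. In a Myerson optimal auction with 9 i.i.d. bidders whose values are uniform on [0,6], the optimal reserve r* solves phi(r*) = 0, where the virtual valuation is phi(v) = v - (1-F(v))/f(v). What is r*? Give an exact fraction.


Step 1: For U[0,6], F(v) = v/6 and f(v) = 1/6
Step 2: phi(v) = v - (1 - v/6)/(1/6) = v - (6 - v) = 2v - 6
Step 3: Set phi(r*) = 0: 2r* - 6 = 0
Step 4: r* = 6/2 = 3 (the number of bidders n = 9 does not enter)

3


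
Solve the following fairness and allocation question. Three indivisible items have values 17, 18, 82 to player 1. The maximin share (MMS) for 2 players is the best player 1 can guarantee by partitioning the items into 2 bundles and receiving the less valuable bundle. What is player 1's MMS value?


Step 1: Item values = 17, 18, 82
Step 2: Enumerate all 2-bundle partitions and take the smaller bundle:
  Partition 1: {17} vs {18,82} -> bundles 17, 100; min = 17
  Partition 2: {18} vs {17,82} -> bundles 18, 99; min = 18
  Partition 3: {82} vs {17,18} -> bundles 82, 35; min = 35
Step 3: MMS = max(17, 18, 35) = 35

35


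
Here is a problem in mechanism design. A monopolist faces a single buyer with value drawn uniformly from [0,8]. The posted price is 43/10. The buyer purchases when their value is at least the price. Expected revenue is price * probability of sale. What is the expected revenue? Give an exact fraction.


Step 1: Posted price r = 43/10, value support [0,8]
Step 2: P(v >= r) = (8 - 43/10)/8 = 37/80
Step 3: Expected revenue = r * P(v >= r) = 43/10 * 37/80
Step 4: Revenue = 1591/800

1591/800


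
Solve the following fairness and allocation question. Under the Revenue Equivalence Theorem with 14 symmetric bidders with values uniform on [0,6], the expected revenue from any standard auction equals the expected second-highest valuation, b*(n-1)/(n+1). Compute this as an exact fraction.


Step 1: By Revenue Equivalence, expected revenue = b*(n-1)/(n+1)
Step 2: Substituting n = 14, b = 6
Step 3: Revenue = 6*(14-1)/(14+1) = 6*13/15
Step 4: Revenue = 78/15 = 26/5

26/5


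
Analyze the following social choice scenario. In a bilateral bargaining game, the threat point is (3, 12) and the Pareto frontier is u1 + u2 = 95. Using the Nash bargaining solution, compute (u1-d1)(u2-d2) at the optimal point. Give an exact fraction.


Step 1: The Nash solution splits surplus symmetrically above the disagreement point
Step 2: u1 = (total + d1 - d2)/2 = (95 + 3 - 12)/2 = 43
Step 3: u2 = (total - d1 + d2)/2 = (95 - 3 + 12)/2 = 52
Step 4: Nash product = (43 - 3) * (52 - 12)
Step 5: = 40 * 40 = 1600

1600


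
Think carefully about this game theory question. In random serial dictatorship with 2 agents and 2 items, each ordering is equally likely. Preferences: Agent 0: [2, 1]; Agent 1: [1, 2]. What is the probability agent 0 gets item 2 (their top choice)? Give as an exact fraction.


Step 1: Agent 0 wants item 2
Step 2: There are 2 possible orderings of agents
Step 3: In 2 orderings, agent 0 gets item 2
Step 4: Probability = 2/2 = 1

1


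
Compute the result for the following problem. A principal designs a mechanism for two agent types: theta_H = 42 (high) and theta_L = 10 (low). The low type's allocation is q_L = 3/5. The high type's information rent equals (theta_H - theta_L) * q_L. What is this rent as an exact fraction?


Step 1: theta_H - theta_L = 42 - 10 = 32
Step 2: Information rent = (theta_H - theta_L) * q_L
Step 3: = 32 * 3/5
Step 4: = 96/5

96/5


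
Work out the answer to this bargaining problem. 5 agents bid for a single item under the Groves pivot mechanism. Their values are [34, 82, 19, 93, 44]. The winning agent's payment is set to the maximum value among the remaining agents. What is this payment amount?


Step 1: The efficient winner is agent 3 with value 93
Step 2: Other agents' values: [34, 82, 19, 44]
Step 3: Pivot payment = max(others) = 82
Step 4: The winner pays 82

82


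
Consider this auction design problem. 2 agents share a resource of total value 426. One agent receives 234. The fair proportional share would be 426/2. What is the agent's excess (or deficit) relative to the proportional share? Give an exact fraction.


Step 1: Proportional share = 426/2 = 213
Step 2: Agent's actual allocation = 234
Step 3: Excess = 234 - 213 = 21

21


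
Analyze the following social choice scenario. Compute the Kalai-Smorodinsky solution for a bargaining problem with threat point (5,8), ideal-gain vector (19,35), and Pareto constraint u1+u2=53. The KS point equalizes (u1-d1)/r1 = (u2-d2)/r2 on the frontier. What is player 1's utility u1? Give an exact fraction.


Step 1: At the KS point, (u1-d1)/r1 = (u2-d2)/r2 = t and u1+u2 = 53
Step 2: u1 = d1 + r1*t and u2 = d2 + r2*t, so (d1 + r1*t) + (d2 + r2*t) = 53
Step 3: t = (53 - 5 - 8)/(19 + 35) = 40/54 = 20/27
Step 4: u1 = d1 + r1*t = 5 + 19 * 20/27 = 515/27
Step 5: (Check: u2 = d2 + r2*t = 916/27; u1+u2 = 515/27 + 916/27 = 53, on the frontier.)

515/27


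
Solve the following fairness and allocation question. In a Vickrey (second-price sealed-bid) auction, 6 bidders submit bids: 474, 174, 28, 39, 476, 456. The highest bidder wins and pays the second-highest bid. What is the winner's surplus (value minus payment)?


Step 1: Sort bids in descending order: 476, 474, 456, 174, 39, 28
Step 2: The winning bid is the highest: 476
Step 3: The payment equals the second-highest bid: 474
Step 4: Surplus = winner's bid - payment = 476 - 474 = 2

2


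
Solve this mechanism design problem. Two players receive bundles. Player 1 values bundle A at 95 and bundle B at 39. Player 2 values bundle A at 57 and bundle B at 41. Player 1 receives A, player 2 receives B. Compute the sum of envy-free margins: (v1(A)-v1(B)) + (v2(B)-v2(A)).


Step 1: Player 1's margin = v1(A) - v1(B) = 95 - 39 = 56
Step 2: Player 2's margin = v2(B) - v2(A) = 41 - 57 = -16
Step 3: Total margin = 56 + -16 = 40

40


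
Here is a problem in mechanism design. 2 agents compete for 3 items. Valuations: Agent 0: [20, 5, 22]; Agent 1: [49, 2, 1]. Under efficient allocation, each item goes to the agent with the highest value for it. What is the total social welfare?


Step 1: For each item, find the maximum value among all agents.
Step 2: Item 0 -> Agent 1 (value 49)
Step 3: Item 1 -> Agent 0 (value 5)
Step 4: Item 2 -> Agent 0 (value 22)
Step 5: Total welfare = 49 + 5 + 22 = 76

76


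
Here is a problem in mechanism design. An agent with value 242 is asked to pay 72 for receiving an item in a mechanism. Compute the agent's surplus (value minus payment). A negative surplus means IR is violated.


Step 1: Surplus = value - payment = 242 - 72 = 170
Step 2: IR is satisfied (surplus >= 0)

170


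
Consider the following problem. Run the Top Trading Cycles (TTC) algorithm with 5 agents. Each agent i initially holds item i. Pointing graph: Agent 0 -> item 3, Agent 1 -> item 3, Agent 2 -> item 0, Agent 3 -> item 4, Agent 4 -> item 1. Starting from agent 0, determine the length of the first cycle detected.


Step 1: Trace the pointer graph from agent 0: 0 -> 3 -> 4 -> 1 -> 3
Step 2: A cycle is detected when we revisit agent 3
Step 3: The cycle is: 3 -> 4 -> 1 -> 3
Step 4: Cycle length = 3

3


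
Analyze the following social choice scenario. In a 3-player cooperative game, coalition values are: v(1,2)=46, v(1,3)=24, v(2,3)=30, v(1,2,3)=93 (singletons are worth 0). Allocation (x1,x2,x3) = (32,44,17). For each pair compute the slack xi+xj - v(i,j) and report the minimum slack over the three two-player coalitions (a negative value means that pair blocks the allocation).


Step 1: Slack for coalition (1,2): x1+x2 - v12 = 76 - 46 = 30
Step 2: Slack for coalition (1,3): x1+x3 - v13 = 49 - 24 = 25
Step 3: Slack for coalition (2,3): x2+x3 - v23 = 61 - 30 = 31
Step 4: Minimum slack = min(30, 25, 31) = 25, attained by (1,3); no pair can gain by deviating, so the allocation is in the core

25


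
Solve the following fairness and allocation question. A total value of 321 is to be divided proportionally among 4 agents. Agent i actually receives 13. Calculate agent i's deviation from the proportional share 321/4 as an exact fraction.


Step 1: Proportional share = 321/4
Step 2: Agent's actual allocation = 13
Step 3: Excess = 13 - 321/4 = -269/4

-269/4


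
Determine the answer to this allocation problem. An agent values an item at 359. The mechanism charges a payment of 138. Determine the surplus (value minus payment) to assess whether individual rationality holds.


Step 1: Surplus = value - payment = 359 - 138 = 221
Step 2: IR is satisfied (surplus >= 0)

221


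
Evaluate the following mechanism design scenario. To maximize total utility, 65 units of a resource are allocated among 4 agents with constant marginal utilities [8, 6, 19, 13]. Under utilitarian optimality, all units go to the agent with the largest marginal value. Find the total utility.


Step 1: The marginal utilities are [8, 6, 19, 13]
Step 2: The highest marginal utility is 19
Step 3: All 65 units go to that agent
Step 4: Total utility = 19 * 65 = 1235

1235


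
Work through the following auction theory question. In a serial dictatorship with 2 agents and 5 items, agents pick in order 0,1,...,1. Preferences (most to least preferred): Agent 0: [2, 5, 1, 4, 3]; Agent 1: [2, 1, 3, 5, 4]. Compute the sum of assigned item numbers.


Step 1: Agent 0 picks item 2
Step 2: Agent 1 picks item 1
Step 3: Sum = 2 + 1 = 3

3


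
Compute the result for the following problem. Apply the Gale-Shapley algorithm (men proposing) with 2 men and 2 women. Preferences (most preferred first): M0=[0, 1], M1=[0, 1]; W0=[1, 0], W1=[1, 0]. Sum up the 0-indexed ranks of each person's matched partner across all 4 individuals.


Step 1: Run Gale-Shapley (men propose, women hold best offer):
  M0 proposes to W0; she accepts
  M1 proposes to W0; she switches from M0
  M0 proposes to W1; she accepts
Step 2: Final matching: W0-M1, W1-M0
Step 3: 0-indexed ranks (man's rank of his match, then woman's): 0 + 0 + 1 + 1
Step 4: Total rank sum = 2

2


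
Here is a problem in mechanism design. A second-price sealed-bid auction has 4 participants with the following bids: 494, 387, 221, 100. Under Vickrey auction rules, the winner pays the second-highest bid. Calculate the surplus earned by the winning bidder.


Step 1: Sort bids in descending order: 494, 387, 221, 100
Step 2: The winning bid is the highest: 494
Step 3: The payment equals the second-highest bid: 387
Step 4: Surplus = winner's bid - payment = 494 - 387 = 107

107


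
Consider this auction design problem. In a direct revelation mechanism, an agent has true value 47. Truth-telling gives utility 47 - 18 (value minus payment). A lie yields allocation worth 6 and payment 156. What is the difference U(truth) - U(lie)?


Step 1: U(truth) = value - payment = 47 - 18 = 29
Step 2: U(lie) = allocation - payment = 6 - 156 = -150
Step 3: IC gap = 29 - (-150) = 179

179


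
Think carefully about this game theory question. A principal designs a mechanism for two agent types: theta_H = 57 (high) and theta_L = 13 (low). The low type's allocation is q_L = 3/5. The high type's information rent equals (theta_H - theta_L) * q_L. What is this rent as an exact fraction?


Step 1: theta_H - theta_L = 57 - 13 = 44
Step 2: Information rent = (theta_H - theta_L) * q_L
Step 3: = 44 * 3/5
Step 4: = 132/5

132/5


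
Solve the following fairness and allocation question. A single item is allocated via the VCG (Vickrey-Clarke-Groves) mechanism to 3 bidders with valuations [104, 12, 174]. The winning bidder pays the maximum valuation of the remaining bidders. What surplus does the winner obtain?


Step 1: The winner is the agent with the highest value: agent 2 with value 174
Step 2: Values of other agents: [104, 12]
Step 3: VCG payment = max of others' values = 104
Step 4: Surplus = 174 - 104 = 70

70


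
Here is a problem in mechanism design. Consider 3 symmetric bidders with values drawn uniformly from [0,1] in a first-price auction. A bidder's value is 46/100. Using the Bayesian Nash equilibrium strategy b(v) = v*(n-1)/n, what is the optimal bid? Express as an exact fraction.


Step 1: The symmetric BNE bidding function is b(v) = v * (n-1) / n
Step 2: Substitute v = 23/50 and n = 3
Step 3: b = 23/50 * 2/3
Step 4: b = 23/75

23/75


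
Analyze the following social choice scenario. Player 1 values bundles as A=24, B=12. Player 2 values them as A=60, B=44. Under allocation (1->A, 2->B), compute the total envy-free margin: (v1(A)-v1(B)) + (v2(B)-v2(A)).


Step 1: Player 1's margin = v1(A) - v1(B) = 24 - 12 = 12
Step 2: Player 2's margin = v2(B) - v2(A) = 44 - 60 = -16
Step 3: Total margin = 12 + -16 = -4

-4


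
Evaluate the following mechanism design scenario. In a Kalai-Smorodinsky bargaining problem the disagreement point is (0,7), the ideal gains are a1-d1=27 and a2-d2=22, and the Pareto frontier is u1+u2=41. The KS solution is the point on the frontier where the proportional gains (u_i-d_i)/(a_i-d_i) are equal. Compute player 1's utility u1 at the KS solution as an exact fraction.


Step 1: At the KS point, (u1-d1)/r1 = (u2-d2)/r2 = t and u1+u2 = 41
Step 2: u1 = d1 + r1*t and u2 = d2 + r2*t, so (d1 + r1*t) + (d2 + r2*t) = 41
Step 3: t = (41 - 0 - 7)/(27 + 22) = 34/49
Step 4: u1 = d1 + r1*t = 0 + 27 * 34/49 = 918/49
Step 5: (Check: u2 = d2 + r2*t = 1091/49; u1+u2 = 918/49 + 1091/49 = 41, on the frontier.)

918/49


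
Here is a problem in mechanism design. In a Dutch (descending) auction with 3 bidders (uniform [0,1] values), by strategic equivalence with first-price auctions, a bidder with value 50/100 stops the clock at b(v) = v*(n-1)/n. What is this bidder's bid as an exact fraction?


Step 1: Dutch auctions are strategically equivalent to first-price auctions
Step 2: The equilibrium bid is b(v) = v*(n-1)/n
Step 3: b = 1/2 * 2/3
Step 4: b = 1/3

1/3


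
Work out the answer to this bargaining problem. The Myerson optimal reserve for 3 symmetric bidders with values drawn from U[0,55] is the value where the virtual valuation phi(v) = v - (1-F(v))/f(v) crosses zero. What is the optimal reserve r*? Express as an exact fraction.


Step 1: For U[0,55], F(v) = v/55 and f(v) = 1/55
Step 2: phi(v) = v - (1 - v/55)/(1/55) = v - (55 - v) = 2v - 55
Step 3: Set phi(r*) = 0: 2r* - 55 = 0
Step 4: r* = 55/2 (the number of bidders n = 3 does not enter)

55/2


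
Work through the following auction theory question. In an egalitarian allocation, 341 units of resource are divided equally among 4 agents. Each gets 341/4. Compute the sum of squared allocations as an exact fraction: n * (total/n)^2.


Step 1: Each agent's share = 341/4
Step 2: Square of each share = (341/4)^2 = 116281/16
Step 3: Sum of squares = 4 * 116281/16 = 116281/4

116281/4


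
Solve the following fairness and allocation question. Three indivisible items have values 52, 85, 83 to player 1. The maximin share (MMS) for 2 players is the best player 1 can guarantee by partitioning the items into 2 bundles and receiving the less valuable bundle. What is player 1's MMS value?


Step 1: Item values = 52, 85, 83
Step 2: Enumerate all 2-bundle partitions and take the smaller bundle:
  Partition 1: {52} vs {85,83} -> bundles 52, 168; min = 52
  Partition 2: {85} vs {52,83} -> bundles 85, 135; min = 85
  Partition 3: {83} vs {52,85} -> bundles 83, 137; min = 83
Step 3: MMS = max(52, 85, 83) = 85

85


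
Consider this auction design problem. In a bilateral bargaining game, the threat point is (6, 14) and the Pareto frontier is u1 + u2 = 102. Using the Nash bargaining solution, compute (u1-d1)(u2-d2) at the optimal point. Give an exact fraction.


Step 1: The Nash solution splits surplus symmetrically above the disagreement point
Step 2: u1 = (total + d1 - d2)/2 = (102 + 6 - 14)/2 = 47
Step 3: u2 = (total - d1 + d2)/2 = (102 - 6 + 14)/2 = 55
Step 4: Nash product = (47 - 6) * (55 - 14)
Step 5: = 41 * 41 = 1681

1681


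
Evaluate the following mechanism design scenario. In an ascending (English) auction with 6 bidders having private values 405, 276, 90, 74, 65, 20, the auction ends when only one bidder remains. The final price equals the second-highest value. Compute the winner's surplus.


Step 1: Identify the highest value: 405
Step 2: Identify the second-highest value: 276
Step 3: The final price = second-highest value = 276
Step 4: Surplus = 405 - 276 = 129

129


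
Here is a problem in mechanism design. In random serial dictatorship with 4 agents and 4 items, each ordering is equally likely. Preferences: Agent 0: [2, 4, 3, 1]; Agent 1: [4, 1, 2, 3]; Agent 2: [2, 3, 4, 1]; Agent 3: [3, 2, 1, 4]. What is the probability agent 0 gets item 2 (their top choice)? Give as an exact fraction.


Step 1: Agent 0 wants item 2
Step 2: There are 24 possible orderings of agents
Step 3: In 12 orderings, agent 0 gets item 2
Step 4: Probability = 12/24 = 1/2

1/2


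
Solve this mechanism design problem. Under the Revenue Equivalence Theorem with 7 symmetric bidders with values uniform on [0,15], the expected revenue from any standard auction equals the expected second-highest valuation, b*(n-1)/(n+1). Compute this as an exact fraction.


Step 1: By Revenue Equivalence, expected revenue = b*(n-1)/(n+1)
Step 2: Substituting n = 7, b = 15
Step 3: Revenue = 15*(7-1)/(7+1) = 15*6/8
Step 4: Revenue = 90/8 = 45/4

45/4


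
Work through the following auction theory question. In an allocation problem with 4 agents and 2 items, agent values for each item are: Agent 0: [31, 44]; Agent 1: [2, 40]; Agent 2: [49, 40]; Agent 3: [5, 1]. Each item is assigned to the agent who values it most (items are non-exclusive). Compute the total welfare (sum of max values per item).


Step 1: For each item, find the maximum value among all agents.
Step 2: Item 0 -> Agent 2 (value 49)
Step 3: Item 1 -> Agent 0 (value 44)
Step 4: Total welfare = 49 + 44 = 93

93


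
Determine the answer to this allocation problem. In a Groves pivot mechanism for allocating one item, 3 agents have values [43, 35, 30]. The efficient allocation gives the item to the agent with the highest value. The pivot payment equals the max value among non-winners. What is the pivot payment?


Step 1: The efficient winner is agent 0 with value 43
Step 2: Other agents' values: [35, 30]
Step 3: Pivot payment = max(others) = 35
Step 4: The winner pays 35

35


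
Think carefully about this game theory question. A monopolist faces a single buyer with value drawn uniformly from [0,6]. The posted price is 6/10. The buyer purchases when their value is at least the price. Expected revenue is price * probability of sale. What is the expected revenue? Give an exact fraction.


Step 1: Posted price r = 3/5, value support [0,6]
Step 2: P(v >= r) = (6 - 3/5)/6 = 9/10
Step 3: Expected revenue = r * P(v >= r) = 3/5 * 9/10
Step 4: Revenue = 27/50

27/50


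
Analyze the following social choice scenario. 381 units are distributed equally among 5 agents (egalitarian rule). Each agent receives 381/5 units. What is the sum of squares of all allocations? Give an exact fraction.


Step 1: Each agent's share = 381/5
Step 2: Square of each share = (381/5)^2 = 145161/25
Step 3: Sum of squares = 5 * 145161/25 = 145161/5

145161/5


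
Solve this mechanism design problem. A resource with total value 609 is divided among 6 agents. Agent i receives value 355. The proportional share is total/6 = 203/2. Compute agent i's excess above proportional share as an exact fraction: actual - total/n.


Step 1: Proportional share = 609/6 = 203/2
Step 2: Agent's actual allocation = 355
Step 3: Excess = 355 - 203/2 = 507/2

507/2


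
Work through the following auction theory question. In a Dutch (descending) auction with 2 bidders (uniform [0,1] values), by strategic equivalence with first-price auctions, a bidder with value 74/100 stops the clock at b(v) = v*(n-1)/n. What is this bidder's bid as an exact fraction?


Step 1: Dutch auctions are strategically equivalent to first-price auctions
Step 2: The equilibrium bid is b(v) = v*(n-1)/n
Step 3: b = 37/50 * 1/2
Step 4: b = 37/100

37/100


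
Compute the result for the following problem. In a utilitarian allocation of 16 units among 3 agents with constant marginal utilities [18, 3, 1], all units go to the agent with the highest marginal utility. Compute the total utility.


Step 1: The marginal utilities are [18, 3, 1]
Step 2: The highest marginal utility is 18
Step 3: All 16 units go to that agent
Step 4: Total utility = 18 * 16 = 288

288


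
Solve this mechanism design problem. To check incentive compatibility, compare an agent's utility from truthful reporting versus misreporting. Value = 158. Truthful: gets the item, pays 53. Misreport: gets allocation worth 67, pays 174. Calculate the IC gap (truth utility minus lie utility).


Step 1: U(truth) = value - payment = 158 - 53 = 105
Step 2: U(lie) = allocation - payment = 67 - 174 = -107
Step 3: IC gap = 105 - (-107) = 212

212


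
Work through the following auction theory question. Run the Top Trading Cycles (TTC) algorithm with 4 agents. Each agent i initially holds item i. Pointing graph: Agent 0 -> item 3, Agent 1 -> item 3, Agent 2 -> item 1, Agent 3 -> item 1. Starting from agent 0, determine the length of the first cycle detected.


Step 1: Trace the pointer graph from agent 0: 0 -> 3 -> 1 -> 3
Step 2: A cycle is detected when we revisit agent 3
Step 3: The cycle is: 3 -> 1 -> 3
Step 4: Cycle length = 2

2


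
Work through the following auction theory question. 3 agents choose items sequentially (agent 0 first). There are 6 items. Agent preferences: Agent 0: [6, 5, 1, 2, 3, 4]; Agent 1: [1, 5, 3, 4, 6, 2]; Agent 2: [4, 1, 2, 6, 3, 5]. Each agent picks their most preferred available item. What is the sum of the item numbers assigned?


Step 1: Agent 0 picks item 6
Step 2: Agent 1 picks item 1
Step 3: Agent 2 picks item 4
Step 4: Sum = 6 + 1 + 4 = 11

11


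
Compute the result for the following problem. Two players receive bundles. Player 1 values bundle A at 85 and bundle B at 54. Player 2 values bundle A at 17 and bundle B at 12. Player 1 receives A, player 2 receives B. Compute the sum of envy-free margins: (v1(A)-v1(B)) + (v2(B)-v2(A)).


Step 1: Player 1's margin = v1(A) - v1(B) = 85 - 54 = 31
Step 2: Player 2's margin = v2(B) - v2(A) = 12 - 17 = -5
Step 3: Total margin = 31 + -5 = 26

26


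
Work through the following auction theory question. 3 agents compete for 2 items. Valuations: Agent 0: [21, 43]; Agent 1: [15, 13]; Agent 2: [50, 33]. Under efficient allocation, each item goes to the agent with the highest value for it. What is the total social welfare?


Step 1: For each item, find the maximum value among all agents.
Step 2: Item 0 -> Agent 2 (value 50)
Step 3: Item 1 -> Agent 0 (value 43)
Step 4: Total welfare = 50 + 43 = 93

93


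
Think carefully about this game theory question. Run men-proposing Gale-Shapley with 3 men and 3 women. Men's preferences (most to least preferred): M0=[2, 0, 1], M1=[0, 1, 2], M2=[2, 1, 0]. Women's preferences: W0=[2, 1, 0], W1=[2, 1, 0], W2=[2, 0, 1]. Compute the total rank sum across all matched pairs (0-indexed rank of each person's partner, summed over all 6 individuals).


Step 1: Run Gale-Shapley (men propose, women hold best offer):
  M0 proposes to W2; she accepts
  M1 proposes to W0; she accepts
  M2 proposes to W2; she switches from M0
  M0 proposes to W0; rejected
  M0 proposes to W1; she accepts
Step 2: Final matching: W0-M1, W1-M0, W2-M2
Step 3: 0-indexed ranks (man's rank of his match, then woman's): 0 + 1 + 2 + 2 + 0 + 0
Step 4: Total rank sum = 5

5


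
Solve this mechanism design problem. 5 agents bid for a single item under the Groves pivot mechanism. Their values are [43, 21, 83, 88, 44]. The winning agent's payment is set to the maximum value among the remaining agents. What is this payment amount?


Step 1: The efficient winner is agent 3 with value 88
Step 2: Other agents' values: [43, 21, 83, 44]
Step 3: Pivot payment = max(others) = 83
Step 4: The winner pays 83

83


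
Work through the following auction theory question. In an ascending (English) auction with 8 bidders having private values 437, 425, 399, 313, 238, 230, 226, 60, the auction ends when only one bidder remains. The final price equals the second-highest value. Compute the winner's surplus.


Step 1: Identify the highest value: 437
Step 2: Identify the second-highest value: 425
Step 3: The final price = second-highest value = 425
Step 4: Surplus = 437 - 425 = 12

12


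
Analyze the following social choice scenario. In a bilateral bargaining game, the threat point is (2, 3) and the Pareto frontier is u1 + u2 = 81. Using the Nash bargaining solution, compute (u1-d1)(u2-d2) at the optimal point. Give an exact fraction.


Step 1: The Nash solution splits surplus symmetrically above the disagreement point
Step 2: u1 = (total + d1 - d2)/2 = (81 + 2 - 3)/2 = 40
Step 3: u2 = (total - d1 + d2)/2 = (81 - 2 + 3)/2 = 41
Step 4: Nash product = (40 - 2) * (41 - 3)
Step 5: = 38 * 38 = 1444

1444


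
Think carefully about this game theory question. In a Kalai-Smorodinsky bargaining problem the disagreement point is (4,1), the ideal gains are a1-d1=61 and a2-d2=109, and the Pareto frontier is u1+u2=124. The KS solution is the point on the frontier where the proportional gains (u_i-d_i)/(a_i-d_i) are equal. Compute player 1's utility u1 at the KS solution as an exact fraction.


Step 1: At the KS point, (u1-d1)/r1 = (u2-d2)/r2 = t and u1+u2 = 124
Step 2: u1 = d1 + r1*t and u2 = d2 + r2*t, so (d1 + r1*t) + (d2 + r2*t) = 124
Step 3: t = (124 - 4 - 1)/(61 + 109) = 119/170 = 7/10
Step 4: u1 = d1 + r1*t = 4 + 61 * 7/10 = 467/10
Step 5: (Check: u2 = d2 + r2*t = 773/10; u1+u2 = 467/10 + 773/10 = 124, on the frontier.)

467/10


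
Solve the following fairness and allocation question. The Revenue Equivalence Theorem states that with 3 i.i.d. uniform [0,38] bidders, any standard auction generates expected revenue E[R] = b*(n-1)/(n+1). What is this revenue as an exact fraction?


Step 1: By Revenue Equivalence, expected revenue = b*(n-1)/(n+1)
Step 2: Substituting n = 3, b = 38
Step 3: Revenue = 38*(3-1)/(3+1) = 38*2/4
Step 4: Revenue = 76/4 = 19

19


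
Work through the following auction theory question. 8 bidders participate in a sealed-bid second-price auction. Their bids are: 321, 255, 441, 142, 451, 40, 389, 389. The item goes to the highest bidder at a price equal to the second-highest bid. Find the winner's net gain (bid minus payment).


Step 1: Sort bids in descending order: 451, 441, 389, 389, 321, 255, 142, 40
Step 2: The winning bid is the highest: 451
Step 3: The payment equals the second-highest bid: 441
Step 4: Surplus = winner's bid - payment = 451 - 441 = 10

10


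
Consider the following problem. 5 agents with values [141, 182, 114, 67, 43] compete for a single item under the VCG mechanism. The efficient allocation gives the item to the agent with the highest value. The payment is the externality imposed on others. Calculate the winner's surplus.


Step 1: The winner is the agent with the highest value: agent 1 with value 182
Step 2: Values of other agents: [141, 114, 67, 43]
Step 3: VCG payment = max of others' values = 141
Step 4: Surplus = 182 - 141 = 41

41


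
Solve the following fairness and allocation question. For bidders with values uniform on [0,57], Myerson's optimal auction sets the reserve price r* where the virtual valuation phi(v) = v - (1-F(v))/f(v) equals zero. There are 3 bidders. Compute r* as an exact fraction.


Step 1: For U[0,57], F(v) = v/57 and f(v) = 1/57
Step 2: phi(v) = v - (1 - v/57)/(1/57) = v - (57 - v) = 2v - 57
Step 3: Set phi(r*) = 0: 2r* - 57 = 0
Step 4: r* = 57/2 (the number of bidders n = 3 does not enter)

57/2


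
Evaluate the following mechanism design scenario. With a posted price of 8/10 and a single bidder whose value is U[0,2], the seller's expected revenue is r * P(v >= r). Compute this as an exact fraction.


Step 1: Posted price r = 4/5, value support [0,2]
Step 2: P(v >= r) = (2 - 4/5)/2 = 3/5
Step 3: Expected revenue = r * P(v >= r) = 4/5 * 3/5
Step 4: Revenue = 12/25

12/25


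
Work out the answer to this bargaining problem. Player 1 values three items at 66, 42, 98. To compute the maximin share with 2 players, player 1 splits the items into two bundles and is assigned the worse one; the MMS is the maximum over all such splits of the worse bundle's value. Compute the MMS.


Step 1: Item values = 66, 42, 98
Step 2: Enumerate all 2-bundle partitions and take the smaller bundle:
  Partition 1: {66} vs {42,98} -> bundles 66, 140; min = 66
  Partition 2: {42} vs {66,98} -> bundles 42, 164; min = 42
  Partition 3: {98} vs {66,42} -> bundles 98, 108; min = 98
Step 3: MMS = max(66, 42, 98) = 98

98


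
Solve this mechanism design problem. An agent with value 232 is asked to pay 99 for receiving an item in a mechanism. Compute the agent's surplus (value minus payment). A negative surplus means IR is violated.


Step 1: Surplus = value - payment = 232 - 99 = 133
Step 2: IR is satisfied (surplus >= 0)

133


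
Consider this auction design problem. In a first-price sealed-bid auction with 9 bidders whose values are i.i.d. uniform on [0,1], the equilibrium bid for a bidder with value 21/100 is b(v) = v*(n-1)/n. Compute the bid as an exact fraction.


Step 1: The symmetric BNE bidding function is b(v) = v * (n-1) / n
Step 2: Substitute v = 21/100 and n = 9
Step 3: b = 21/100 * 8/9
Step 4: b = 14/75

14/75


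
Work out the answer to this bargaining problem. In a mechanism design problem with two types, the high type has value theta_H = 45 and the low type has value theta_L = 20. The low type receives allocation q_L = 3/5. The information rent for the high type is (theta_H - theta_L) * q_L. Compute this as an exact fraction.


Step 1: theta_H - theta_L = 45 - 20 = 25
Step 2: Information rent = (theta_H - theta_L) * q_L
Step 3: = 25 * 3/5
Step 4: = 15

15


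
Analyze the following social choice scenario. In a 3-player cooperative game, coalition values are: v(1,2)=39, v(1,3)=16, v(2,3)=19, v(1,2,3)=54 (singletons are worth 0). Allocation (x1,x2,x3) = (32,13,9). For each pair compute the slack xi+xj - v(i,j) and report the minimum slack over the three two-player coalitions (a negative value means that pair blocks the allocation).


Step 1: Slack for coalition (1,2): x1+x2 - v12 = 45 - 39 = 6
Step 2: Slack for coalition (1,3): x1+x3 - v13 = 41 - 16 = 25
Step 3: Slack for coalition (2,3): x2+x3 - v23 = 22 - 19 = 3
Step 4: Minimum slack = min(6, 25, 3) = 3, attained by (2,3); no pair can gain by deviating, so the allocation is in the core

3


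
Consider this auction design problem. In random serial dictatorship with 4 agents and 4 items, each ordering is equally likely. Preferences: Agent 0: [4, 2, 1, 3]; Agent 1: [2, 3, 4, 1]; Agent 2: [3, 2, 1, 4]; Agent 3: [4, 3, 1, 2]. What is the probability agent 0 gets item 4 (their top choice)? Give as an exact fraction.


Step 1: Agent 0 wants item 4
Step 2: There are 24 possible orderings of agents
Step 3: In 12 orderings, agent 0 gets item 4
Step 4: Probability = 12/24 = 1/2

1/2


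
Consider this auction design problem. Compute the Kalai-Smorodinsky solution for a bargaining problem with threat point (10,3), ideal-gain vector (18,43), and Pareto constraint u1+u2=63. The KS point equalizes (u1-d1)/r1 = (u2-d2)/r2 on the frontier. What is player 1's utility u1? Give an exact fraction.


Step 1: At the KS point, (u1-d1)/r1 = (u2-d2)/r2 = t and u1+u2 = 63
Step 2: u1 = d1 + r1*t and u2 = d2 + r2*t, so (d1 + r1*t) + (d2 + r2*t) = 63
Step 3: t = (63 - 10 - 3)/(18 + 43) = 50/61
Step 4: u1 = d1 + r1*t = 10 + 18 * 50/61 = 1510/61
Step 5: (Check: u2 = d2 + r2*t = 2333/61; u1+u2 = 1510/61 + 2333/61 = 63, on the frontier.)

1510/61


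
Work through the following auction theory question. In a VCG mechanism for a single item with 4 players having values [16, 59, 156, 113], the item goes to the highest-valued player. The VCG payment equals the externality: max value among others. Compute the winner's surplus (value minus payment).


Step 1: The winner is the agent with the highest value: agent 2 with value 156
Step 2: Values of other agents: [16, 59, 113]
Step 3: VCG payment = max of others' values = 113
Step 4: Surplus = 156 - 113 = 43

43


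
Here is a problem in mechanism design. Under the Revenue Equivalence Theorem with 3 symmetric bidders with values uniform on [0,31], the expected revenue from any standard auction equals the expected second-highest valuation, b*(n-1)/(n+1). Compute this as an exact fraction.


Step 1: By Revenue Equivalence, expected revenue = b*(n-1)/(n+1)
Step 2: Substituting n = 3, b = 31
Step 3: Revenue = 31*(3-1)/(3+1) = 31*2/4
Step 4: Revenue = 62/4 = 31/2

31/2


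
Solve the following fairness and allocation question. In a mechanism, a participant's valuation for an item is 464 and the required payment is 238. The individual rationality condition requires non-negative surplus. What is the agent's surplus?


Step 1: Surplus = value - payment = 464 - 238 = 226
Step 2: IR is satisfied (surplus >= 0)

226


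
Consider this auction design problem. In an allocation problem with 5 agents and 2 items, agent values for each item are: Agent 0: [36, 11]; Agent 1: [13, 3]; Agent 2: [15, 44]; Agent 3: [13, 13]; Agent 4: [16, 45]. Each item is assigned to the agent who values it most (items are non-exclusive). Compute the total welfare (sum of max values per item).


Step 1: For each item, find the maximum value among all agents.
Step 2: Item 0 -> Agent 0 (value 36)
Step 3: Item 1 -> Agent 4 (value 45)
Step 4: Total welfare = 36 + 45 = 81

81


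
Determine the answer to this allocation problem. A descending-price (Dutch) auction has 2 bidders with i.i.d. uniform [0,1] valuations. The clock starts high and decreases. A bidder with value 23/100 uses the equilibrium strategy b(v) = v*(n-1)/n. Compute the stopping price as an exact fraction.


Step 1: Dutch auctions are strategically equivalent to first-price auctions
Step 2: The equilibrium bid is b(v) = v*(n-1)/n
Step 3: b = 23/100 * 1/2
Step 4: b = 23/200

23/200


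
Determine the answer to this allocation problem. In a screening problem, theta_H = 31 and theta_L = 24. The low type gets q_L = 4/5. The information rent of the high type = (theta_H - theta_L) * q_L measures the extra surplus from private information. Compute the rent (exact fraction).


Step 1: theta_H - theta_L = 31 - 24 = 7
Step 2: Information rent = (theta_H - theta_L) * q_L
Step 3: = 7 * 4/5
Step 4: = 28/5

28/5


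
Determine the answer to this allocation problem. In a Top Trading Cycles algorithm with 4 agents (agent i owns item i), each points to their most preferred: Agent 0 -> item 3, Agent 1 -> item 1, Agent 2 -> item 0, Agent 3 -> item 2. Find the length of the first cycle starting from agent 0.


Step 1: Trace the pointer graph from agent 0: 0 -> 3 -> 2 -> 0
Step 2: A cycle is detected when we revisit agent 0
Step 3: The cycle is: 0 -> 3 -> 2 -> 0
Step 4: Cycle length = 3

3


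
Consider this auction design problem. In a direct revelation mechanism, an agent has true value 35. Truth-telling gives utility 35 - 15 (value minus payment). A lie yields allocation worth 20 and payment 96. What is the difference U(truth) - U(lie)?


Step 1: U(truth) = value - payment = 35 - 15 = 20
Step 2: U(lie) = allocation - payment = 20 - 96 = -76
Step 3: IC gap = 20 - (-76) = 96

96


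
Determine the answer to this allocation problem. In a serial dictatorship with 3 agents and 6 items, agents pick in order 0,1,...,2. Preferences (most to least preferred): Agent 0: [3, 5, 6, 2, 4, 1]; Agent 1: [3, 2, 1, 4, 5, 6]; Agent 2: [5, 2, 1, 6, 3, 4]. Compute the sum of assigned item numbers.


Step 1: Agent 0 picks item 3
Step 2: Agent 1 picks item 2
Step 3: Agent 2 picks item 5
Step 4: Sum = 3 + 2 + 5 = 10

10


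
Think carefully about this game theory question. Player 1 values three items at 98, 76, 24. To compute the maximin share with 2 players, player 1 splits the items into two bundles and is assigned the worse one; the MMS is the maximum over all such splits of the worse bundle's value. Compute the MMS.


Step 1: Item values = 98, 76, 24
Step 2: Enumerate all 2-bundle partitions and take the smaller bundle:
  Partition 1: {98} vs {76,24} -> bundles 98, 100; min = 98
  Partition 2: {76} vs {98,24} -> bundles 76, 122; min = 76
  Partition 3: {24} vs {98,76} -> bundles 24, 174; min = 24
Step 3: MMS = max(98, 76, 24) = 98

98


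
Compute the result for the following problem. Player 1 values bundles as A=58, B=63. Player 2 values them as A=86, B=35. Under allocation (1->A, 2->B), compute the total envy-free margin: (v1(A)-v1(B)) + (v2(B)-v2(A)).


Step 1: Player 1's margin = v1(A) - v1(B) = 58 - 63 = -5
Step 2: Player 2's margin = v2(B) - v2(A) = 35 - 86 = -51
Step 3: Total margin = -5 + -51 = -56

-56


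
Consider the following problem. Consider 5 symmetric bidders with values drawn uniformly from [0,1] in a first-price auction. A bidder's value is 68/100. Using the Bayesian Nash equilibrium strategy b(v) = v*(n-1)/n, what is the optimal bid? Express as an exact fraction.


Step 1: The symmetric BNE bidding function is b(v) = v * (n-1) / n
Step 2: Substitute v = 17/25 and n = 5
Step 3: b = 17/25 * 4/5
Step 4: b = 68/125

68/125


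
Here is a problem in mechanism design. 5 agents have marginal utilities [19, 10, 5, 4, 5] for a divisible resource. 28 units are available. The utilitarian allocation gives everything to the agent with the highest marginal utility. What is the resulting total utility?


Step 1: The marginal utilities are [19, 10, 5, 4, 5]
Step 2: The highest marginal utility is 19
Step 3: All 28 units go to that agent
Step 4: Total utility = 19 * 28 = 532

532


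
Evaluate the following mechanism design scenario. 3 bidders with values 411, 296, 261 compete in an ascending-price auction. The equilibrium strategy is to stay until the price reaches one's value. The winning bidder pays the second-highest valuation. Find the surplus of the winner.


Step 1: Identify the highest value: 411
Step 2: Identify the second-highest value: 296
Step 3: The final price = second-highest value = 296
Step 4: Surplus = 411 - 296 = 115

115
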